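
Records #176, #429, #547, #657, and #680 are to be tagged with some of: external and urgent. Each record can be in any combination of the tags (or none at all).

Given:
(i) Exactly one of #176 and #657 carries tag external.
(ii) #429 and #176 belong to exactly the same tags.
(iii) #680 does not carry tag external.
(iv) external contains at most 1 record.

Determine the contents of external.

external = {#657}

From (iii): #680 ∉ external.
Suppose #176 ∈ external: no assignment then satisfies all the clues, so #176 ∉ external.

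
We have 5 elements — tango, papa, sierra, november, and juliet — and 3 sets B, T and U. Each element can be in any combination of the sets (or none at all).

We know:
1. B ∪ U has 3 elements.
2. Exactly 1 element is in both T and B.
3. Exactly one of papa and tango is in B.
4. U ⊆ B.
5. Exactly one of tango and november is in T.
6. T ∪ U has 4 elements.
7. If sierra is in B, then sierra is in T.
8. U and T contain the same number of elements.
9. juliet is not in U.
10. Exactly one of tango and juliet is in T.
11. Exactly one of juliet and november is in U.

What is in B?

B = {november, papa, sierra}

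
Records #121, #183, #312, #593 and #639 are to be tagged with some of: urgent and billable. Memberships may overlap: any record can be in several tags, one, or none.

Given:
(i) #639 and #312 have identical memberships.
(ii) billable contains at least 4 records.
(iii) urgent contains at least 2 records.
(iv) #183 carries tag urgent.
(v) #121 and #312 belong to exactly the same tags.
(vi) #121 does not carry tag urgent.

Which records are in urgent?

urgent = {#183, #593}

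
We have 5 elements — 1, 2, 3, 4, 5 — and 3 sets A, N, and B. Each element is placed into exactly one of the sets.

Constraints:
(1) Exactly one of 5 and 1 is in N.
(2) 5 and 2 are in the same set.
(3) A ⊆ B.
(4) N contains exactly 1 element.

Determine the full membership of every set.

A = {}; N = {1}; B = {2, 3, 4, 5}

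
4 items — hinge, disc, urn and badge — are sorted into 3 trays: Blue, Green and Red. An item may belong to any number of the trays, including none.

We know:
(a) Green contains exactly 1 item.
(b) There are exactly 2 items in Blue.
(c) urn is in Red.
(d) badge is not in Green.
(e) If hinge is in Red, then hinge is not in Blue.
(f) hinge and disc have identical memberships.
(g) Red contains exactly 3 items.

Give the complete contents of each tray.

Blue = {badge, urn}; Green = {urn}; Red = {disc, hinge, urn}

From (c): urn ∈ Red.
From (d): badge ∉ Green.
Suppose hinge ∈ Blue: no assignment then satisfies all the clues, so hinge ∉ Blue.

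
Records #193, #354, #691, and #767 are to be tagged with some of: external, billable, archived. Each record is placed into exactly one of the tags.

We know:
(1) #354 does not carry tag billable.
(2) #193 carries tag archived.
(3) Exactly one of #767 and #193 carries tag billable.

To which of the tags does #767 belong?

From (1): #354 ∉ billable.
From (2): #193 ∈ archived.
(3) (exactly one): #767 ∈ billable.

#767: billable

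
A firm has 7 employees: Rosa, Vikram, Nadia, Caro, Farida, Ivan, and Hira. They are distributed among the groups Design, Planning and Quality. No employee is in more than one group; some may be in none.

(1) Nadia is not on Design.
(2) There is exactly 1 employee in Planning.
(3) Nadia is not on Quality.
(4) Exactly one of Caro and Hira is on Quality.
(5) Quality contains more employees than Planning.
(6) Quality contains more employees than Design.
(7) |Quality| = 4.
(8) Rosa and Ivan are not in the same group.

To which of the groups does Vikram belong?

Vikram: Quality

From (1): Nadia ∉ Design.
From (3): Nadia ∉ Quality.
Suppose Vikram ∈ Design: no assignment then satisfies all the clues, so Vikram ∉ Design.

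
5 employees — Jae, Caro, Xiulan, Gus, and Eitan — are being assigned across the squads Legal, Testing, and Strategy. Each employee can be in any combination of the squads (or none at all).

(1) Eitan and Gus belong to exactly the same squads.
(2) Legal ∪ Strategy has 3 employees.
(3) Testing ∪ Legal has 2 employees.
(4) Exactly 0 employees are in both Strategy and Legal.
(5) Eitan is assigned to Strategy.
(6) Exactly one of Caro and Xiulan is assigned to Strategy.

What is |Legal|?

From (5): Eitan ∈ Strategy.
(1): Gus matches Eitan: Gus ∈ Strategy.
Suppose Jae ∈ Legal: no assignment then satisfies all the clues, so Jae ∉ Legal.

0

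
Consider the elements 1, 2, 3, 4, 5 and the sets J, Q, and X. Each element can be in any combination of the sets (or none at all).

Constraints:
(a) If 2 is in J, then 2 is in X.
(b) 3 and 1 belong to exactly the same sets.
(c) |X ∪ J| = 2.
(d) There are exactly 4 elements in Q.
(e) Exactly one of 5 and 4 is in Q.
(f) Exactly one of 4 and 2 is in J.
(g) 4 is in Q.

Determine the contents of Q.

From (g): 4 ∈ Q.
(e) (exactly one): 5 ∉ Q.
(d): only 4 candidates remain for Q, so all are in.

Q = {1, 2, 3, 4}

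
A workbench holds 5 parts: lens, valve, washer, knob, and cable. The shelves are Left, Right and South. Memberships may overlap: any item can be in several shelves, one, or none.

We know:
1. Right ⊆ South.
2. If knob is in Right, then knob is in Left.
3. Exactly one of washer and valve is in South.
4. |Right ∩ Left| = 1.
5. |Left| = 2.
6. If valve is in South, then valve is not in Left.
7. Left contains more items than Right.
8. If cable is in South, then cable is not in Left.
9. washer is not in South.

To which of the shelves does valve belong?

valve: South

From (9): washer ∉ South.
(1) contrapositive: washer ∉ Right.
(3) (exactly one): valve ∈ South.
(6): valve ∉ Left.
Suppose valve ∈ Right: no assignment then satisfies all the clues, so valve ∉ Right.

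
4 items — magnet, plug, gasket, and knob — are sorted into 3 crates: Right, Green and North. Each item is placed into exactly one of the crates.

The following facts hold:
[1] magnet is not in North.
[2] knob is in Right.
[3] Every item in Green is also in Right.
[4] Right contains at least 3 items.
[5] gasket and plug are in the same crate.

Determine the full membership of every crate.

Right = {gasket, knob, magnet, plug}; Green = {}; North = {}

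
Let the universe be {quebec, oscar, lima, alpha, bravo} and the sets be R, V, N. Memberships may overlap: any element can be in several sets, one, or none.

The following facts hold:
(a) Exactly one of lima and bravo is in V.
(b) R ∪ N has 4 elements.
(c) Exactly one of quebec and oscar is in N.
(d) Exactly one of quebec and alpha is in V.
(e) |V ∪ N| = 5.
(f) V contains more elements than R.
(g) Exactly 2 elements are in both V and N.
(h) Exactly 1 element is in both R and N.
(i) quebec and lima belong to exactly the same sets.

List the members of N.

N = {alpha, bravo, lima, quebec}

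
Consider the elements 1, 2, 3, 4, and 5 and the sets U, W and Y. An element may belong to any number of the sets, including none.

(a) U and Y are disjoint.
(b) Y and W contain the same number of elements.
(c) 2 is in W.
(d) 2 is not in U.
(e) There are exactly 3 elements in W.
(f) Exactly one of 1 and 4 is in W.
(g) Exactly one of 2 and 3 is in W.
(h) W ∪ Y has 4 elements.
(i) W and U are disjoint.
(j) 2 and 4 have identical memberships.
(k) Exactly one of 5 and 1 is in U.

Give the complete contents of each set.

U = {1}; W = {2, 4, 5}; Y = {2, 3, 4}

From (c): 2 ∈ W.
From (d): 2 ∉ U.
(g) (exactly one): 3 ∉ W.
(j): 4 matches 2: 4 ∉ U.
(j): 4 matches 2: 4 ∈ W.
(f) (exactly one): 1 ∉ W.
(e): only 3 candidates remain for W, so all are in.
(i) (disjoint): 5 ∉ U.
(k) (exactly one): 1 ∈ U.
(a) (disjoint): 1 ∉ Y.
Suppose 2 ∉ Y: no assignment then satisfies all the clues, so 2 ∈ Y.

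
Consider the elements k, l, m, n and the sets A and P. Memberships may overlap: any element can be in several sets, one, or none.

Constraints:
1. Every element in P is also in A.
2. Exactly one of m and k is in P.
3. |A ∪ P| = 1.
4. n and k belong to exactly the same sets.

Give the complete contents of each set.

A = {m}; P = {m}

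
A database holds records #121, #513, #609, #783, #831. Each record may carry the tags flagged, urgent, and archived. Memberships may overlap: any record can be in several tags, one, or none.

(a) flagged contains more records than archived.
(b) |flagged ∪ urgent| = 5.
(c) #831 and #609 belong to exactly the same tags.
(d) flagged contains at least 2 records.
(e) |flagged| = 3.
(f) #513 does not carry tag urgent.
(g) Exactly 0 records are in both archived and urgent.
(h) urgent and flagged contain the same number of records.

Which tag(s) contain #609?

#609: urgent

From (f): #513 ∉ urgent.
Suppose #609 ∈ flagged: no assignment then satisfies all the clues, so #609 ∉ flagged.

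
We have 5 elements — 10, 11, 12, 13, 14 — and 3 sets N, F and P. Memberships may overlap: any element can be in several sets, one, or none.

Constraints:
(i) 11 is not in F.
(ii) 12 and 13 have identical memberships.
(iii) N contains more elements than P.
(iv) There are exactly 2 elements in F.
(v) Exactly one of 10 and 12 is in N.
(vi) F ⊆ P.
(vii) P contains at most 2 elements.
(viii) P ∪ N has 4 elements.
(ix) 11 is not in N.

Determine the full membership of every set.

N = {12, 13, 14}; F = {10, 14}; P = {10, 14}

From (i): 11 ∉ F.
From (ix): 11 ∉ N.
Suppose 10 ∈ N: no assignment then satisfies all the clues, so 10 ∉ N.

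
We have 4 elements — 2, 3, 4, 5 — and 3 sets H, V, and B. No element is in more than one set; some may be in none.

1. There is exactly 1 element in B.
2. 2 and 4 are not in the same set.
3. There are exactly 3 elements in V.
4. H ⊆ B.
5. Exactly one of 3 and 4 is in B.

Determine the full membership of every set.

H = {}; V = {2, 3, 5}; B = {4}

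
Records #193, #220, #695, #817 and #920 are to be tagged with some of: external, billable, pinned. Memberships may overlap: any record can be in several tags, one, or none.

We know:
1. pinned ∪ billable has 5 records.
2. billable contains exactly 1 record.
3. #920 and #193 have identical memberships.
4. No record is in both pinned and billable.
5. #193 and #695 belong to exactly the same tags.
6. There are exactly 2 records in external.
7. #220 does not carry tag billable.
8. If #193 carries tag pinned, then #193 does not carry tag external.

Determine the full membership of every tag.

external = {#220, #817}; billable = {#817}; pinned = {#193, #220, #695, #920}

From (7): #220 ∉ billable.
Suppose #193 ∈ external: no assignment then satisfies all the clues, so #193 ∉ external.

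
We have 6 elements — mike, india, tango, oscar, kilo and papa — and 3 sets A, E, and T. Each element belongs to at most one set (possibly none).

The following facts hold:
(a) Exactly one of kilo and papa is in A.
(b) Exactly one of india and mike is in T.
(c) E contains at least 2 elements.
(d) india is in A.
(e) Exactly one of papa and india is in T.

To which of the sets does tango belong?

From (d): india ∈ A.
(b) (exactly one): mike ∈ T.
(e) (exactly one): papa ∈ T.
(a) (exactly one): kilo ∈ A.
(c): only 2 candidates remain for E, so all are in.

tango: E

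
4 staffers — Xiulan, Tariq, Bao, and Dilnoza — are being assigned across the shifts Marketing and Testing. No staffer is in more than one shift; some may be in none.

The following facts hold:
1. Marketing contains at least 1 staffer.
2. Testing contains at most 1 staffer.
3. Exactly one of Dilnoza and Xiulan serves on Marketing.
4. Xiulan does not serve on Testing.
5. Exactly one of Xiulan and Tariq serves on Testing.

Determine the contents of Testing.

From (4): Xiulan ∉ Testing.
(5) (exactly one): Tariq ∈ Testing.
(2): Testing already has 1, so the rest are out.

Testing = {Tariq}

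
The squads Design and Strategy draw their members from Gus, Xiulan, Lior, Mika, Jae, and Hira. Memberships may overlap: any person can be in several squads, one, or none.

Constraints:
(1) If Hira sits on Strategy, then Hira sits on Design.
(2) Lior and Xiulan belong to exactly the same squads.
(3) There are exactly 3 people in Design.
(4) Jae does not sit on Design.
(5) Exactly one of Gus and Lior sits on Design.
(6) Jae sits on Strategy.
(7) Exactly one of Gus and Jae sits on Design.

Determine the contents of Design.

Design = {Gus, Hira, Mika}

From (4): Jae ∉ Design.
From (6): Jae ∈ Strategy.
(7) (exactly one): Gus ∈ Design.
(5) (exactly one): Lior ∉ Design.
(2): Xiulan matches Lior: Xiulan ∉ Design.
(3): only 3 candidates remain for Design, so all are in.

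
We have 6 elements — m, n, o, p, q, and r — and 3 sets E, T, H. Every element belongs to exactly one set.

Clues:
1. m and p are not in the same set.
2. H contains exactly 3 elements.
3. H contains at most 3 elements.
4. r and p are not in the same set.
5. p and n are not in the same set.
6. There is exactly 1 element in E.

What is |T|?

2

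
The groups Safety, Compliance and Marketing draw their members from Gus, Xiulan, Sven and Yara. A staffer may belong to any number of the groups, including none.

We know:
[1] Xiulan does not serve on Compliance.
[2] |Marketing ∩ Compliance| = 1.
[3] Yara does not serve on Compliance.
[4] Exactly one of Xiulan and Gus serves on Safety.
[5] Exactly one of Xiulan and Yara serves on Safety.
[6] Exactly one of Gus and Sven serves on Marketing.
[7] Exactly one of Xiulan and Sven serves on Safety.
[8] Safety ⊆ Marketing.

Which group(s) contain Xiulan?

Xiulan: Marketing, Safety

From (1): Xiulan ∉ Compliance.
From (3): Yara ∉ Compliance.
Suppose Xiulan ∉ Safety: no assignment then satisfies all the clues, so Xiulan ∈ Safety.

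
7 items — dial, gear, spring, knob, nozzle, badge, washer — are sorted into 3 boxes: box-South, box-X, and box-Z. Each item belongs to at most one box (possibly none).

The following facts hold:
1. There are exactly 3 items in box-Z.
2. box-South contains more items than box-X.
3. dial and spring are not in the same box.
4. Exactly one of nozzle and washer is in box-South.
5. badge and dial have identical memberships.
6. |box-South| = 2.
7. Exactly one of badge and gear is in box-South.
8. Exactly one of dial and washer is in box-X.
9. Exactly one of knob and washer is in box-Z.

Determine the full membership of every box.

box-South = {gear, nozzle}; box-X = {washer}; box-Z = {badge, dial, knob}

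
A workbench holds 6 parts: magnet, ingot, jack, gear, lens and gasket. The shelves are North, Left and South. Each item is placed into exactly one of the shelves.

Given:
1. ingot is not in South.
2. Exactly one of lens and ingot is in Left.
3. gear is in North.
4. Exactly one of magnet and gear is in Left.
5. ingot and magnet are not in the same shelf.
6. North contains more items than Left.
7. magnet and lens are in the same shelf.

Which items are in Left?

Left = {lens, magnet}

From (1): ingot ∉ South.
From (3): gear ∈ North.
(4) (exactly one): magnet ∈ Left.
(5): ingot ∉ Left.
(7): lens matches magnet: lens ∉ North.
(7): lens matches magnet: lens ∈ Left.
Only one shelf left: ingot ∈ North.
Suppose jack ∈ Left: no assignment then satisfies all the clues, so jack ∉ Left.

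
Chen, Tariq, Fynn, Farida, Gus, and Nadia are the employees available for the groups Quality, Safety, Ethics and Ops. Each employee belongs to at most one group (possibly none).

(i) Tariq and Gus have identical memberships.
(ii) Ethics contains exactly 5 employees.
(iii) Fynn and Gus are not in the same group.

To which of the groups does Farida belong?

Farida: Ethics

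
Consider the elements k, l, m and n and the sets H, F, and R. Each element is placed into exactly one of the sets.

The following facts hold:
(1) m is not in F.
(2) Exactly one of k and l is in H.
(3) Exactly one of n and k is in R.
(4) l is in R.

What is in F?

From (1): m ∉ F.
From (4): l ∈ R.
(2) (exactly one): k ∈ H.
(3) (exactly one): n ∈ R.

F = {}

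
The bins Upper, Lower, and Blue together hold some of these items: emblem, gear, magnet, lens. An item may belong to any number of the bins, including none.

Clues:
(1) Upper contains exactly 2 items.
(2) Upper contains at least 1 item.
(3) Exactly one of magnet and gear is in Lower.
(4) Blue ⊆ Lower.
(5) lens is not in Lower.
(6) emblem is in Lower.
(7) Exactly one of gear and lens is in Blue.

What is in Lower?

From (5): lens ∉ Lower.
From (6): emblem ∈ Lower.
(4) contrapositive: lens ∉ Blue.
(7) (exactly one): gear ∈ Blue.
(4) with gear ∈ Blue: gear ∈ Lower.
(3) (exactly one): magnet ∉ Lower.
(4) contrapositive: magnet ∉ Blue.

Lower = {emblem, gear}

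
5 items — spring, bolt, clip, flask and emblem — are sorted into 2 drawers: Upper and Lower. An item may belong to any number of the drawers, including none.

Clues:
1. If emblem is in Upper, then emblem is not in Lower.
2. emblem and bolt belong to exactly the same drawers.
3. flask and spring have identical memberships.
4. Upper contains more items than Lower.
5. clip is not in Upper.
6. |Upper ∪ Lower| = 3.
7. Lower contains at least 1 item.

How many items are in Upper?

2

From (5): clip ∉ Upper.
Suppose spring ∈ Lower: no assignment then satisfies all the clues, so spring ∉ Lower.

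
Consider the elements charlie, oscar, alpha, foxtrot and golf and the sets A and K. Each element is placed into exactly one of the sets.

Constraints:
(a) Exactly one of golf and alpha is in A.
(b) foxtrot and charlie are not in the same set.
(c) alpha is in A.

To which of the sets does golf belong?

golf: K

From (c): alpha ∈ A.
(a) (exactly one): golf ∉ A.
Only one set left: golf ∈ K.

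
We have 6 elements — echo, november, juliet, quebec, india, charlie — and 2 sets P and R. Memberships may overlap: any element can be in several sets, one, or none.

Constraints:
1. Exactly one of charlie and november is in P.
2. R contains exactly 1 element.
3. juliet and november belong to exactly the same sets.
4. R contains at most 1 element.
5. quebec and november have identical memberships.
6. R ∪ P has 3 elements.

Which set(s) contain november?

november: none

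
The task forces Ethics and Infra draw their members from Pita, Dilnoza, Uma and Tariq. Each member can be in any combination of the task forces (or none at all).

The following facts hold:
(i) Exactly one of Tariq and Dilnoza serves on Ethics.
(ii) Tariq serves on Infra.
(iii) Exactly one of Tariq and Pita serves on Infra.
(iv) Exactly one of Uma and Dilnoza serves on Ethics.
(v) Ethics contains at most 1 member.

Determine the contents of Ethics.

Ethics = {Dilnoza}

From (ii): Tariq ∈ Infra.
(iii) (exactly one): Pita ∉ Infra.
Suppose Pita ∈ Ethics: no assignment then satisfies all the clues, so Pita ∉ Ethics.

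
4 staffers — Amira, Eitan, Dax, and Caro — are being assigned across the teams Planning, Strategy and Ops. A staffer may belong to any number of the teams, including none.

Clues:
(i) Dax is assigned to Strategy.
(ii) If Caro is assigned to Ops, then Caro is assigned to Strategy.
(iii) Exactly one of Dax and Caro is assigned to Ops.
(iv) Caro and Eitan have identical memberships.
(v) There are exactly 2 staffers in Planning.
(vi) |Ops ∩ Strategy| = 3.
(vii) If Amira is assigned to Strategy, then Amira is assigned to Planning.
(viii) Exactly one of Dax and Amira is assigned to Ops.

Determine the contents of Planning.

Planning = {Amira, Dax}

From (i): Dax ∈ Strategy.
Suppose Amira ∉ Planning: no assignment then satisfies all the clues, so Amira ∈ Planning.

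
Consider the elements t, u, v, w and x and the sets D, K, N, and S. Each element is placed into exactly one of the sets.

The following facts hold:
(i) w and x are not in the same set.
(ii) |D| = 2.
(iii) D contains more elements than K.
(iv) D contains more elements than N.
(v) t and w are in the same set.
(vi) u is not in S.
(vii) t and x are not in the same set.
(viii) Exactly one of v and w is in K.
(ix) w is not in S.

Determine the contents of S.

From (vi): u ∉ S.
From (ix): w ∉ S.
(v): t matches w: t ∉ S.
Suppose v ∈ S: no assignment then satisfies all the clues, so v ∉ S.

S = {x}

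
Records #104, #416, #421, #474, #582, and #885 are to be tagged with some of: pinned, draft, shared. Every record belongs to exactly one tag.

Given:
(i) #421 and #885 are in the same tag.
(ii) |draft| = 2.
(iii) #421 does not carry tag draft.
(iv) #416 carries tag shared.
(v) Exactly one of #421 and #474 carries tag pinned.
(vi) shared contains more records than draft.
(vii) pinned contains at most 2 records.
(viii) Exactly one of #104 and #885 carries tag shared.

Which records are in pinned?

pinned = {#474}

From (iii): #421 ∉ draft.
From (iv): #416 ∈ shared.
(i): #885 matches #421: #885 ∉ draft.
Suppose #104 ∈ pinned: no assignment then satisfies all the clues, so #104 ∉ pinned.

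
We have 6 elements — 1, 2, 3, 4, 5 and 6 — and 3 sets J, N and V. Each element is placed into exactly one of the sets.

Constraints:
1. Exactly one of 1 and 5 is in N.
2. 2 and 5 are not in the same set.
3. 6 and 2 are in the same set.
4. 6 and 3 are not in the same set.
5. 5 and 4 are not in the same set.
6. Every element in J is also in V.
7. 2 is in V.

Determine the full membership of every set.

From (7): 2 ∈ V.
(2): 5 ∉ V.
(3): 6 matches 2: 6 ∉ J.
(3): 6 matches 2: 6 ∉ N.
(3): 6 matches 2: 6 ∈ V.
(4): 3 ∉ V.
(6) contrapositive: 3 ∉ J.
(6) contrapositive: 5 ∉ J.
Only one set left: 3 ∈ N.
Only one set left: 5 ∈ N.
(1) (exactly one): 1 ∉ N.
Suppose 1 ∈ J: no assignment then satisfies all the clues, so 1 ∉ J.

J = {}; N = {3, 5}; V = {1, 2, 4, 6}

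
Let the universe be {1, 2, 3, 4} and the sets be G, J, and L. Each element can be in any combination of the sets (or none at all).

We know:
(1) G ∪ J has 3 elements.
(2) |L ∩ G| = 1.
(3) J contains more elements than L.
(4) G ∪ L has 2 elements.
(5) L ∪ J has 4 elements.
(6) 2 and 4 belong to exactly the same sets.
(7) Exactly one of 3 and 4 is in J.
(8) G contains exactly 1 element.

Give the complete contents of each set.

G = {1}; J = {1, 2, 4}; L = {1, 3}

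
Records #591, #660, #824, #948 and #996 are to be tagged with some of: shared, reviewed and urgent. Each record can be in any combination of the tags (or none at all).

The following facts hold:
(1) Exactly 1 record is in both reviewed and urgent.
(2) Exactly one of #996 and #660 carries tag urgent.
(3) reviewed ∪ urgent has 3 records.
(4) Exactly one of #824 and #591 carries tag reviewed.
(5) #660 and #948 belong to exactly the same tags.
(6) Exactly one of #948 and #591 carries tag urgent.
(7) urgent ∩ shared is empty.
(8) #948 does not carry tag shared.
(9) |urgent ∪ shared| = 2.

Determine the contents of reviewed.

reviewed = {#824, #996}

From (8): #948 ∉ shared.
(5): #660 matches #948: #660 ∉ shared.
Suppose #591 ∈ reviewed: no assignment then satisfies all the clues, so #591 ∉ reviewed.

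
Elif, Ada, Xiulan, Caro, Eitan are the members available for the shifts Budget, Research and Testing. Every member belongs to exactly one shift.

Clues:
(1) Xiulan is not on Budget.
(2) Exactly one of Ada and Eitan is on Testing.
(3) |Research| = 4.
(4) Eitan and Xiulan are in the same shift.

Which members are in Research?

Research = {Caro, Eitan, Elif, Xiulan}

From (1): Xiulan ∉ Budget.
(4): Eitan matches Xiulan: Eitan ∉ Budget.
Suppose Elif ∉ Research: no assignment then satisfies all the clues, so Elif ∈ Research.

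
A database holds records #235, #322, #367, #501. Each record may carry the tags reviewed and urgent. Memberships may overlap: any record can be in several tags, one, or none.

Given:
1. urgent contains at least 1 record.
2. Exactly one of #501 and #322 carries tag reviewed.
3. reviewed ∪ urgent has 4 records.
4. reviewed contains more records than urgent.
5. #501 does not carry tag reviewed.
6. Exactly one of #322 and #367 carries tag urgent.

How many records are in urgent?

2

From (5): #501 ∉ reviewed.
(2) (exactly one): #322 ∈ reviewed.
Suppose #235 ∉ reviewed: no assignment then satisfies all the clues, so #235 ∈ reviewed.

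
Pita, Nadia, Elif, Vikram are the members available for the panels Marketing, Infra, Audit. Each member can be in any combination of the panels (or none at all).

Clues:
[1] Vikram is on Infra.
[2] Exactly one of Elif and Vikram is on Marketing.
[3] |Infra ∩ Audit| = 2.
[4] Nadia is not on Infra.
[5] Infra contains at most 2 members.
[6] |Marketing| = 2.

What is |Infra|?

2

From (1): Vikram ∈ Infra.
From (4): Nadia ∉ Infra.
Suppose Vikram ∉ Audit: no assignment then satisfies all the clues, so Vikram ∈ Audit.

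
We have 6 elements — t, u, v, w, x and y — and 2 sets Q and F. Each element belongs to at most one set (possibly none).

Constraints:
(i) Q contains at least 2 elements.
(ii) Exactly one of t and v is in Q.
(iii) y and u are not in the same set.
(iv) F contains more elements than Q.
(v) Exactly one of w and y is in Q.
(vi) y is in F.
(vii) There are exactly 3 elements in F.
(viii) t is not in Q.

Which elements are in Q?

Q = {v, w}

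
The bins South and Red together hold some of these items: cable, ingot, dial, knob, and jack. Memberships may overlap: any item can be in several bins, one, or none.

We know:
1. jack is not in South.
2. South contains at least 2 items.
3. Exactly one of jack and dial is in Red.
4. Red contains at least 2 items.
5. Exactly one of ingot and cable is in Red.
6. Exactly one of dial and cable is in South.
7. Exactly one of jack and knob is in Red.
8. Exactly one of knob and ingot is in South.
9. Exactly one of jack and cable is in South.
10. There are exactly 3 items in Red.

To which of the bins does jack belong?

jack: none

From (1): jack ∉ South.
(9) (exactly one): cable ∈ South.
(6) (exactly one): dial ∉ South.
Suppose jack ∈ Red: no assignment then satisfies all the clues, so jack ∉ Red.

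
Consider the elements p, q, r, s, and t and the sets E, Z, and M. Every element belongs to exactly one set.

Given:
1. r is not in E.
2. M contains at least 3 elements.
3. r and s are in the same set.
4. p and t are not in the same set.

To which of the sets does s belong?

s: M

From (1): r ∉ E.
(3): s matches r: s ∉ E.
Suppose s ∈ Z: no assignment then satisfies all the clues, so s ∉ Z.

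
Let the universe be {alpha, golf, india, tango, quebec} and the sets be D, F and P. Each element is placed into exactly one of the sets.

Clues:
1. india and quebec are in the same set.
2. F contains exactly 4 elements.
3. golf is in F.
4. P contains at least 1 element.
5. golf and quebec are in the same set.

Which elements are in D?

D = {}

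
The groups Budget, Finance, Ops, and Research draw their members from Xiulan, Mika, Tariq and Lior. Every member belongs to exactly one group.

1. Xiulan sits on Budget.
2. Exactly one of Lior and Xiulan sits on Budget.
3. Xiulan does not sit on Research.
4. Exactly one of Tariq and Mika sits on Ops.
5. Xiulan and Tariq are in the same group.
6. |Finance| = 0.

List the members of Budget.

From (1): Xiulan ∈ Budget.
(2) (exactly one): Lior ∉ Budget.
(5): Tariq matches Xiulan: Tariq ∈ Budget.
(6): Finance already has 0, so the rest are out.
(4) (exactly one): Mika ∈ Ops.

Budget = {Tariq, Xiulan}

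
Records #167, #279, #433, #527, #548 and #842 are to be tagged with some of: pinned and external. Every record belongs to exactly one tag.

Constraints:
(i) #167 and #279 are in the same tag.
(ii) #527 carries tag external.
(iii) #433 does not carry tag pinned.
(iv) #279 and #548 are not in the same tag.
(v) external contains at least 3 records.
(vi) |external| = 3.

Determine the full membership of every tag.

pinned = {#167, #279, #842}; external = {#433, #527, #548}

From (ii): #527 ∈ external.
From (iii): #433 ∉ pinned.
Only one tag left: #433 ∈ external.
Suppose #167 ∉ pinned: no assignment then satisfies all the clues, so #167 ∈ pinned.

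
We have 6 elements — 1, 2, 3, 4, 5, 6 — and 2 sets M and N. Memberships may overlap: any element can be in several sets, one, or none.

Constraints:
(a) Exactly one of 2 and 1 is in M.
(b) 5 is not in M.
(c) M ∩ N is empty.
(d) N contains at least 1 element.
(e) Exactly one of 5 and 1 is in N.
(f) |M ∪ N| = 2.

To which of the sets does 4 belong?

4: none

From (b): 5 ∉ M.
Suppose 4 ∈ M: no assignment then satisfies all the clues, so 4 ∉ M.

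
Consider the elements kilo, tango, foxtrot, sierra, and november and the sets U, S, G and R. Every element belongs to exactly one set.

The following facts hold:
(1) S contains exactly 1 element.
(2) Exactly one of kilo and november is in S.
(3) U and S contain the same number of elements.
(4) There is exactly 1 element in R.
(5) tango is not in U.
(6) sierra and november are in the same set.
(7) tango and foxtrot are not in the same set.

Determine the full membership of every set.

U = {foxtrot}; S = {kilo}; G = {november, sierra}; R = {tango}

From (5): tango ∉ U.
Suppose kilo ∈ U: no assignment then satisfies all the clues, so kilo ∉ U.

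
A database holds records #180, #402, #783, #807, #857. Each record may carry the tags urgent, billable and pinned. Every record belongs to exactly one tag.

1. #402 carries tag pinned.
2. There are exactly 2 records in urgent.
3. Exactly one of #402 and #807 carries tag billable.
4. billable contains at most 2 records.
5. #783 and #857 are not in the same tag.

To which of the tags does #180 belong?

#180: urgent

From (1): #402 ∈ pinned.
(3) (exactly one): #807 ∈ billable.
Suppose #180 ∉ urgent: no assignment then satisfies all the clues, so #180 ∈ urgent.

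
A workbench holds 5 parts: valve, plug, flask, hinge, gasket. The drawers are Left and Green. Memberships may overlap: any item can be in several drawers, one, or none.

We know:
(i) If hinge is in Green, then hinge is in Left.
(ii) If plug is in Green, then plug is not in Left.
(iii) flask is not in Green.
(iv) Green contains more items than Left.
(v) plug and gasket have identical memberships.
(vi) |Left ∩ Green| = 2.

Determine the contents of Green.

Green = {gasket, hinge, plug, valve}

From (iii): flask ∉ Green.
Suppose valve ∉ Green: no assignment then satisfies all the clues, so valve ∈ Green.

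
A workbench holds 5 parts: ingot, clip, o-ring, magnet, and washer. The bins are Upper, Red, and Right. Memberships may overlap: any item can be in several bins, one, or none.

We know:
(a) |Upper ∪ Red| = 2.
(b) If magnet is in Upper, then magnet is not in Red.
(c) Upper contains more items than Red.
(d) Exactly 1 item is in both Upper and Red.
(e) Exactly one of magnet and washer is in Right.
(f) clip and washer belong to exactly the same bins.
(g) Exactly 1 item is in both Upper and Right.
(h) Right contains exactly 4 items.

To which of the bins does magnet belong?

magnet: Upper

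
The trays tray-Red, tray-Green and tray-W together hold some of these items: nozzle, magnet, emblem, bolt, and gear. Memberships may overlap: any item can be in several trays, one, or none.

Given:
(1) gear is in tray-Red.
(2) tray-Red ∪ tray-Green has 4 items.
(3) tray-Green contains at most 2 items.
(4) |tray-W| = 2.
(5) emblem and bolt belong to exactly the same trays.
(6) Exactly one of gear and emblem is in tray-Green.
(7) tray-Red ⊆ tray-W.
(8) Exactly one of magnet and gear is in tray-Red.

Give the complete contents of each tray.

tray-Red = {gear, nozzle}; tray-Green = {bolt, emblem}; tray-W = {gear, nozzle}

From (1): gear ∈ tray-Red.
(7) with gear ∈ tray-Red: gear ∈ tray-W.
(8) (exactly one): magnet ∉ tray-Red.
Suppose nozzle ∉ tray-Red: no assignment then satisfies all the clues, so nozzle ∈ tray-Red.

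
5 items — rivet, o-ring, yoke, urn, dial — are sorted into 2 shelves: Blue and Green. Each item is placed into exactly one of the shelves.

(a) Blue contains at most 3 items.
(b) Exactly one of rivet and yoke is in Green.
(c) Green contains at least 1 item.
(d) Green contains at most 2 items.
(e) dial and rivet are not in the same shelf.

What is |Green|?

2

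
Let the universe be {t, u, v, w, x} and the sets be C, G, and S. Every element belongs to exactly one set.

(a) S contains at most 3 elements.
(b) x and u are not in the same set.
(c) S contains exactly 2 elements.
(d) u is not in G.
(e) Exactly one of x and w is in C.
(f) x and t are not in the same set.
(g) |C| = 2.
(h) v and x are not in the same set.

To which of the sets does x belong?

x: G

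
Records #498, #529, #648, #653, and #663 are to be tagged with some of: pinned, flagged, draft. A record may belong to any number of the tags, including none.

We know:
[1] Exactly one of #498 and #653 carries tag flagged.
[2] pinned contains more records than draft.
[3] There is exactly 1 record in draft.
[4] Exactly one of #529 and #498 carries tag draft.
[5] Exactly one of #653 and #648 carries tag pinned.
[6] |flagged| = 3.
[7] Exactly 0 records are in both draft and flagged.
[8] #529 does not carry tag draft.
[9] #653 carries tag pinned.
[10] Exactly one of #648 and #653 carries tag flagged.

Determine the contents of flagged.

flagged = {#529, #653, #663}

From (8): #529 ∉ draft.
From (9): #653 ∈ pinned.
(4) (exactly one): #498 ∈ draft.
(5) (exactly one): #648 ∉ pinned.
(3): draft already has 1, so the rest are out.
Suppose #498 ∈ flagged: no assignment then satisfies all the clues, so #498 ∉ flagged.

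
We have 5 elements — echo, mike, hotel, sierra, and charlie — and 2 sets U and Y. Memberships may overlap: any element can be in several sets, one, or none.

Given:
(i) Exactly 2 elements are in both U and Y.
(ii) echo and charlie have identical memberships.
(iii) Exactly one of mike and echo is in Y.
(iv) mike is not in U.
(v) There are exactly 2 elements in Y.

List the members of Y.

Y = {charlie, echo}

From (iv): mike ∉ U.
Suppose echo ∉ Y: no assignment then satisfies all the clues, so echo ∈ Y.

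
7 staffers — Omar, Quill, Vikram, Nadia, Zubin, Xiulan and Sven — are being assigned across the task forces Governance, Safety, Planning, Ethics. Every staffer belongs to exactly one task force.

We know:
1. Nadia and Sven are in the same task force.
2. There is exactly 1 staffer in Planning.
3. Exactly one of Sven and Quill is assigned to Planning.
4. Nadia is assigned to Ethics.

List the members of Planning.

Planning = {Quill}

From (4): Nadia ∈ Ethics.
(1): Sven matches Nadia: Sven ∉ Governance.
(1): Sven matches Nadia: Sven ∉ Safety.
(1): Sven matches Nadia: Sven ∉ Planning.
(1): Sven matches Nadia: Sven ∈ Ethics.
(3) (exactly one): Quill ∈ Planning.
(2): Planning already has 1, so the rest are out.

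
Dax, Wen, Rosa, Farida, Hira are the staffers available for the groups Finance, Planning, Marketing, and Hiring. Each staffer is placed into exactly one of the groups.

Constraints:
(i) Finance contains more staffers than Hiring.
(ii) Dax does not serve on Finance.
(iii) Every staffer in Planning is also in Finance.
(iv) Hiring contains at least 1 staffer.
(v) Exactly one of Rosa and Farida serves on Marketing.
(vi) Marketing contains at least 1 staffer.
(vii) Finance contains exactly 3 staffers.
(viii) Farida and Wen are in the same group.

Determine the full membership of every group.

Finance = {Farida, Hira, Wen}; Planning = {}; Marketing = {Rosa}; Hiring = {Dax}

From (ii): Dax ∉ Finance.
(iii) contrapositive: Dax ∉ Planning.
Suppose Dax ∈ Marketing: no assignment then satisfies all the clues, so Dax ∉ Marketing.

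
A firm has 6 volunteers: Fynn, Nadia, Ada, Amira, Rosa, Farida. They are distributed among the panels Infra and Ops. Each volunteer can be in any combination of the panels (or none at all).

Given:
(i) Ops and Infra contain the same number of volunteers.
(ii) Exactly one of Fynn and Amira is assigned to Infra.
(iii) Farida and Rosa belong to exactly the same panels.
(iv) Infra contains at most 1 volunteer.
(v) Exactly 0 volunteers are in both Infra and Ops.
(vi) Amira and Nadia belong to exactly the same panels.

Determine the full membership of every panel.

Infra = {Fynn}; Ops = {Ada}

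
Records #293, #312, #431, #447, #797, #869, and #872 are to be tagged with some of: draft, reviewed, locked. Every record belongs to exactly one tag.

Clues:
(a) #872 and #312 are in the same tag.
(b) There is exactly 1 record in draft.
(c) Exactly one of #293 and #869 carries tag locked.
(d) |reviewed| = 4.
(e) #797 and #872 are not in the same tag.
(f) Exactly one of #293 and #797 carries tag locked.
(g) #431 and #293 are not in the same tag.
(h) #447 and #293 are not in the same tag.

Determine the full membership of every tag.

draft = {#293}; reviewed = {#312, #431, #447, #872}; locked = {#797, #869}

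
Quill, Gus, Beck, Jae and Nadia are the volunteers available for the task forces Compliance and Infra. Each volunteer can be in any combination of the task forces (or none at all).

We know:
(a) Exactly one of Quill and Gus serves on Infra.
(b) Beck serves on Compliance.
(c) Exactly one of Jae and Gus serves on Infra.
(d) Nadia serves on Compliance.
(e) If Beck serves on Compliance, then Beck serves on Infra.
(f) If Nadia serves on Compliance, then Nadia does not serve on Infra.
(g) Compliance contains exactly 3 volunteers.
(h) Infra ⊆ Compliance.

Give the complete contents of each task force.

Compliance = {Beck, Gus, Nadia}; Infra = {Beck, Gus}

From (b): Beck ∈ Compliance.
From (d): Nadia ∈ Compliance.
(e): Beck ∈ Infra.
(f): Nadia ∉ Infra.
Suppose Quill ∈ Compliance: no assignment then satisfies all the clues, so Quill ∉ Compliance.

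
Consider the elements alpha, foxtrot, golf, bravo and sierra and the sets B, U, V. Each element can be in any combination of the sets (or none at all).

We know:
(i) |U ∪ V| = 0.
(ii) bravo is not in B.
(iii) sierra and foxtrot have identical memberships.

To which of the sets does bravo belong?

bravo: none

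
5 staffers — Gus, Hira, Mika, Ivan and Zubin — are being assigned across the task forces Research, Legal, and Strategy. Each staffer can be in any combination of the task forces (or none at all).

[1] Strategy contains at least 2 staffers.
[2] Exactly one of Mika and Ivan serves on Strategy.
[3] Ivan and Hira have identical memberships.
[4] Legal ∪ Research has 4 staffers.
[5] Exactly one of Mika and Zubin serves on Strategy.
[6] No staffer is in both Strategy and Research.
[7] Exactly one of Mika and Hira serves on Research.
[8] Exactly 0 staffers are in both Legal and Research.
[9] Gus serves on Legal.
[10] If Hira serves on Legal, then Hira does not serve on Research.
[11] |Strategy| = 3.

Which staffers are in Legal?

Legal = {Gus, Hira, Ivan}

From (9): Gus ∈ Legal.
Suppose Hira ∉ Legal: no assignment then satisfies all the clues, so Hira ∈ Legal.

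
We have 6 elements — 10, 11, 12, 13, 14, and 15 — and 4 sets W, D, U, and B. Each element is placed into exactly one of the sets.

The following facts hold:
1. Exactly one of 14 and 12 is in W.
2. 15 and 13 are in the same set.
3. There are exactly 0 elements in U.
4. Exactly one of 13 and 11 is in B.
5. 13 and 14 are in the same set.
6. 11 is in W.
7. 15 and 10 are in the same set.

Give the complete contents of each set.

W = {11, 12}; D = {}; U = {}; B = {10, 13, 14, 15}

From (6): 11 ∈ W.
(3): U already has 0, so the rest are out.
(4) (exactly one): 13 ∈ B.
(5): 14 matches 13: 14 ∉ W.
(5): 14 matches 13: 14 ∉ D.
(5): 14 matches 13: 14 ∈ B.
(1) (exactly one): 12 ∈ W.
(2): 15 matches 13: 15 ∉ W.
(2): 15 matches 13: 15 ∉ D.
(2): 15 matches 13: 15 ∈ B.
(7): 10 matches 15: 10 ∉ W.
(7): 10 matches 15: 10 ∈ B.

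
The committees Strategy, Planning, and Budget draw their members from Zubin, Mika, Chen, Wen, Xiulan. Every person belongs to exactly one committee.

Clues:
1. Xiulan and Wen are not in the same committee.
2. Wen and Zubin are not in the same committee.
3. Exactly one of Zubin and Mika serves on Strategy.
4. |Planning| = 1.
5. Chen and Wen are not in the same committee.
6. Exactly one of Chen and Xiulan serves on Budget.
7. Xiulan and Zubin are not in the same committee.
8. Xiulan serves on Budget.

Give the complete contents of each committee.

Strategy = {Chen, Zubin}; Planning = {Wen}; Budget = {Mika, Xiulan}

From (8): Xiulan ∈ Budget.
(1): Wen ∉ Budget.
(6) (exactly one): Chen ∉ Budget.
(7): Zubin ∉ Budget.
Suppose Zubin ∉ Strategy: no assignment then satisfies all the clues, so Zubin ∈ Strategy.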